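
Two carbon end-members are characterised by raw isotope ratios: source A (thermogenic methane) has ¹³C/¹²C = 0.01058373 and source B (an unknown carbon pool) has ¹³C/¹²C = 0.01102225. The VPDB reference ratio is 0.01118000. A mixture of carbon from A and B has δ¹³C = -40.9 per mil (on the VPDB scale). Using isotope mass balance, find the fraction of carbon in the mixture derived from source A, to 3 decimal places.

δ_A = (0.01058373/0.01118000 − 1)×1000 = (0.946666 − 1)×1000 = -53.334 per mil
δ_B = (0.01102225/0.01118000 − 1)×1000 = (0.985890 − 1)×1000 = -14.110 per mil
f_A = (δ_mix − δ_B)/(δ_A − δ_B) = (-40.9 − (-14.110))/(-53.334 − (-14.110))
f_A = -26.790 / -39.224 = 0.6830

0.683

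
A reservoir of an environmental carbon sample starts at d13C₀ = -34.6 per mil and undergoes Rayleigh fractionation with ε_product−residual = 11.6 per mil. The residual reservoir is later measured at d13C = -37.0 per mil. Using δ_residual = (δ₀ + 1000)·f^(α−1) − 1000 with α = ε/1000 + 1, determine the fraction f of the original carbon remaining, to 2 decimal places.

0.81

α − 1 = ε/1000 = 0.0116
(δ_res + 1000)/(δ₀ + 1000) = (-37.0 + 1000)/(-34.6 + 1000) = 963.0/965.4 = 0.997514
f = 0.997514^(1/0.0116) = exp(ln(0.997514)/0.0116) = exp(-0.00249/0.0116)
f = exp(-0.2146) = 0.8069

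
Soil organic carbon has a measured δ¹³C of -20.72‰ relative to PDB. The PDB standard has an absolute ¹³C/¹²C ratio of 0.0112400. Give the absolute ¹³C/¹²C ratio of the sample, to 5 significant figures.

0.011007

R_sample = R_standard × (δ¹³C/1000 + 1)
R_sample = 0.0112400 × (-20.72/1000 + 1) = 0.0112400 × 0.979280
R_sample = 0.0110071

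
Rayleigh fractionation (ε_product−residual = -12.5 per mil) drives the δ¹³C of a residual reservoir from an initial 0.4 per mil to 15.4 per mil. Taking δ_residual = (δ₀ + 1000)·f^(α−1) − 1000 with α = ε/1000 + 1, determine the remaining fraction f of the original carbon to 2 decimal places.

α − 1 = ε/1000 = -0.0125
(δ_res + 1000)/(δ₀ + 1000) = (15.4 + 1000)/(0.4 + 1000) = 1015.4/1000.4 = 1.014994
f = 1.014994^(1/-0.0125) = exp(ln(1.014994)/-0.0125) = exp(0.01488/-0.0125)
f = exp(-1.1906) = 0.3040

0.30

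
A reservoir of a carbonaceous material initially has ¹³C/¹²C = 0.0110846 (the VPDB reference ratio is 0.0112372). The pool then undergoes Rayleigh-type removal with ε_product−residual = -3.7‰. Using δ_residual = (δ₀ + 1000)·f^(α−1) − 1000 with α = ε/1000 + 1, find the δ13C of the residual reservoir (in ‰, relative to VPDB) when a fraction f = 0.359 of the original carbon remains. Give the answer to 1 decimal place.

-9.8‰

δ₀ = (0.0110846/0.0112372 − 1)×1000 = (0.986420 − 1)×1000 = -13.580‰
α − 1 = ε/1000 = -0.0037
f^(α−1) = 0.359^(-0.0037) = 1.003798
δ_res = (-13.580 + 1000) × 1.003798 − 1000 = 990.166 − 1000 = -9.83‰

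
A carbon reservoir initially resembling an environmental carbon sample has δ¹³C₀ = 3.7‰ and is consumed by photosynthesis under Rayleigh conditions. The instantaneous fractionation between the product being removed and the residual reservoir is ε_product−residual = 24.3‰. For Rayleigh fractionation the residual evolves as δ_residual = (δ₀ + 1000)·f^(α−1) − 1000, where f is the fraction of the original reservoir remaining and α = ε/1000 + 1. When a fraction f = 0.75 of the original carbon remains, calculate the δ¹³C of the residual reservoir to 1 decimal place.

-3.3‰

Rayleigh residual: δ_res = (δ₀ + 1000)·f^(α−1) − 1000
α = ε/1000 + 1 = 1.02430, so α − 1 = 0.02430
f^(α−1) = 0.75^(0.02430) = 0.993034
δ_res = (3.7 + 1000) × 0.993034 − 1000 = 996.708 − 1000 = -3.29‰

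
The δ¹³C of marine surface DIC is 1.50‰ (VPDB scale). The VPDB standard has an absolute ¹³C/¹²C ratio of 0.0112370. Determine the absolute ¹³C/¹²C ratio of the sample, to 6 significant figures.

R_sample = R_standard × (δ¹³C/1000 + 1)
R_sample = 0.0112370 × (1.50/1000 + 1) = 0.0112370 × 1.001500
R_sample = 0.0112539

0.0112539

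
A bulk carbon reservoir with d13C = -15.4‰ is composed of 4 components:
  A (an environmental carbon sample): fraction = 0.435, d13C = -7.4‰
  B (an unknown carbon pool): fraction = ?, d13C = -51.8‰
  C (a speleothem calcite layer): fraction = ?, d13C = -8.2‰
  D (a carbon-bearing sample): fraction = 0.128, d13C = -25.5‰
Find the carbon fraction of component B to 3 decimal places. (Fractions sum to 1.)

0.122

Let f_B and f_C be the unknown fractions; fractions sum to 1 so f_B + f_C = 0.437.
Mass balance: Σ fᵢ·δᵢ = δ_bulk ⇒ f_B·(-51.8) + f_C·(-8.2) = -15.4 − (-6.483) = -8.917
Substitute f_C = 0.437 − f_B:
f_B·(-51.8 − -8.2) = -8.917 − 0.437×(-8.2) = -5.334
f_B = -5.334 / -43.6 = 0.1223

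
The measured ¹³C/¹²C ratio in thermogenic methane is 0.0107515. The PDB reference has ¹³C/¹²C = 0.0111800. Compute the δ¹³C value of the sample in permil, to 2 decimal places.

-38.33 permil

δ¹³C = (R_sample / R_standard − 1) × 1000
R_sample / R_standard = 0.0107515 / 0.0111800 = 0.961673
δ¹³C = (0.961673 − 1) × 1000 = -38.327 permil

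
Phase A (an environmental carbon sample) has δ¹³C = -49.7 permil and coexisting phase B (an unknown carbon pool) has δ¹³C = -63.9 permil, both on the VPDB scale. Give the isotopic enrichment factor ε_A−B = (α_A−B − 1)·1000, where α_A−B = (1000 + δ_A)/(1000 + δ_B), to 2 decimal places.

15.17 permil

α_A−B = (1000 + -49.7) / (1000 + -63.9) = 950.3 / 936.1 = 1.015169
ε_A−B = (1.015169 − 1) × 1000 = 15.169 permil
(The approximation ε ≈ δ_A − δ_B would give 14.2 permil.)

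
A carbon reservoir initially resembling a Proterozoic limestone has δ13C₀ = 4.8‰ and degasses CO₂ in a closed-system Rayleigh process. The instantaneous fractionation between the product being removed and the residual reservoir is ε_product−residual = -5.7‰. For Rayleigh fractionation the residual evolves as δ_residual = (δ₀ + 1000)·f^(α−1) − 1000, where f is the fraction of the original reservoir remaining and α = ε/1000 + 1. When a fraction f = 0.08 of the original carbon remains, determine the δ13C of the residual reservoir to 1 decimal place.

Rayleigh residual: δ_res = (δ₀ + 1000)·f^(α−1) − 1000
α = ε/1000 + 1 = 0.99430, so α − 1 = -0.00570
f^(α−1) = 0.08^(-0.00570) = 1.014501
δ_res = (4.8 + 1000) × 1.014501 − 1000 = 1019.370 − 1000 = 19.37‰

19.4‰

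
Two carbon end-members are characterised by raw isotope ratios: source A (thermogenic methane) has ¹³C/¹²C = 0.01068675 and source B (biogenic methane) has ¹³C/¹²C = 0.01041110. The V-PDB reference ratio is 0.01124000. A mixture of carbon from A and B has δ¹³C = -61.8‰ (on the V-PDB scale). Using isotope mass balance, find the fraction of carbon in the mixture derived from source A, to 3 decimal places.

δ_A = (0.01068675/0.01124000 − 1)×1000 = (0.950778 − 1)×1000 = -49.222‰
δ_B = (0.01041110/0.01124000 − 1)×1000 = (0.926254 − 1)×1000 = -73.746‰
f_A = (δ_mix − δ_B)/(δ_A − δ_B) = (-61.8 − (-73.746))/(-49.222 − (-73.746))
f_A = 11.946 / 24.524 = 0.4871

0.487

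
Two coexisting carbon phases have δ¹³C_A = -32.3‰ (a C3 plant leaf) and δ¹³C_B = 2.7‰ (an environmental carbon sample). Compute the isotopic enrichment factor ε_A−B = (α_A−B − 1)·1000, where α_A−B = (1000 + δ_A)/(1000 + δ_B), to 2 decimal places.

-34.91‰

α_A−B = (1000 + -32.3) / (1000 + 2.7) = 967.7 / 1002.7 = 0.965094
ε_A−B = (0.965094 − 1) × 1000 = -34.906‰
(The approximation ε ≈ δ_A − δ_B would give -35.0‰.)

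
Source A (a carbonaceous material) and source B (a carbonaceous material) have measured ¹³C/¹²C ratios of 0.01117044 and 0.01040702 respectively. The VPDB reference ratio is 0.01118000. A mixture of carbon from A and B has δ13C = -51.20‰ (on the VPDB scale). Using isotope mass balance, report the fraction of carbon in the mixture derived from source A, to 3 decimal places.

0.263

δ_A = (0.01117044/0.01118000 − 1)×1000 = (0.999145 − 1)×1000 = -0.855‰
δ_B = (0.01040702/0.01118000 − 1)×1000 = (0.930860 − 1)×1000 = -69.140‰
f_A = (δ_mix − δ_B)/(δ_A − δ_B) = (-51.20 − (-69.140))/(-0.855 − (-69.140))
f_A = 17.940 / 68.284 = 0.2627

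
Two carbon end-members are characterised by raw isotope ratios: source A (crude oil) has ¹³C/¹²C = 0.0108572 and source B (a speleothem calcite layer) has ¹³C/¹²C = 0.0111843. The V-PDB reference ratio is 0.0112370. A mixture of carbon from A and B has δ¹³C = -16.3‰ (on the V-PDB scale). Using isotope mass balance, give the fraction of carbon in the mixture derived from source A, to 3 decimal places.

δ_A = (0.0108572/0.0112370 − 1)×1000 = (0.966201 − 1)×1000 = -33.799‰
δ_B = (0.0111843/0.0112370 − 1)×1000 = (0.995310 − 1)×1000 = -4.690‰
f_A = (δ_mix − δ_B)/(δ_A − δ_B) = (-16.3 − (-4.690))/(-33.799 − (-4.690))
f_A = -11.610 / -29.109 = 0.3988

0.399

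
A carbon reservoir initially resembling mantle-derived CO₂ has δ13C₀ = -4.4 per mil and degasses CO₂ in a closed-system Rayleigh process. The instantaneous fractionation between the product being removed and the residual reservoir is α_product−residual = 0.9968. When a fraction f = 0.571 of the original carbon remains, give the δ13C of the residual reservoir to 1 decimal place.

-2.6 per mil

Rayleigh residual: δ_res = (δ₀ + 1000)·f^(α−1) − 1000
α − 1 = -0.00320
f^(α−1) = 0.571^(-0.00320) = 1.001795
δ_res = (-4.4 + 1000) × 1.001795 − 1000 = 997.387 − 1000 = -2.61 per mil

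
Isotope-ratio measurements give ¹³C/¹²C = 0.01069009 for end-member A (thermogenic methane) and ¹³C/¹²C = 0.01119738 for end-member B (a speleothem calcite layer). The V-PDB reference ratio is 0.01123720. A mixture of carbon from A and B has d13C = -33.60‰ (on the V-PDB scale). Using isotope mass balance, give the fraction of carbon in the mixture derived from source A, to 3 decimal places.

δ_A = (0.01069009/0.01123720 − 1)×1000 = (0.951313 − 1)×1000 = -48.687‰
δ_B = (0.01119738/0.01123720 − 1)×1000 = (0.996456 − 1)×1000 = -3.544‰
f_A = (δ_mix − δ_B)/(δ_A − δ_B) = (-33.60 − (-3.544))/(-48.687 − (-3.544))
f_A = -30.056 / -45.144 = 0.6658

0.666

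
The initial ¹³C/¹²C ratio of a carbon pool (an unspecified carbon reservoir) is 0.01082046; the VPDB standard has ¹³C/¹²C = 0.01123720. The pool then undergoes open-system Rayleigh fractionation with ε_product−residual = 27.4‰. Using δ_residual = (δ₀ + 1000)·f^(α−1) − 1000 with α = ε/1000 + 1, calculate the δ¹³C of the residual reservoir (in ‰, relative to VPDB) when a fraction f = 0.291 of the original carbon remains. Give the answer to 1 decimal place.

-69.1‰

δ₀ = (0.01082046/0.01123720 − 1)×1000 = (0.962914 − 1)×1000 = -37.086‰
α − 1 = ε/1000 = 0.0274
f^(α−1) = 0.291^(0.0274) = 0.966742
δ_res = (-37.086 + 1000) × 0.966742 − 1000 = 930.890 − 1000 = -69.11‰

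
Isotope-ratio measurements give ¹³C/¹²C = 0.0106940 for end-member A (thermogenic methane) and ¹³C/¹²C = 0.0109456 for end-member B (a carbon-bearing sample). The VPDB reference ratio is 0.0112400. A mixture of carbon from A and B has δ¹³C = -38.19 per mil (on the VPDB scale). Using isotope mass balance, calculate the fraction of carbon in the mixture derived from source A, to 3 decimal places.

δ_A = (0.0106940/0.0112400 − 1)×1000 = (0.951423 − 1)×1000 = -48.577 per mil
δ_B = (0.0109456/0.0112400 − 1)×1000 = (0.973808 − 1)×1000 = -26.192 per mil
f_A = (δ_mix − δ_B)/(δ_A − δ_B) = (-38.19 − (-26.192))/(-48.577 − (-26.192))
f_A = -11.998 / -22.384 = 0.5360

0.536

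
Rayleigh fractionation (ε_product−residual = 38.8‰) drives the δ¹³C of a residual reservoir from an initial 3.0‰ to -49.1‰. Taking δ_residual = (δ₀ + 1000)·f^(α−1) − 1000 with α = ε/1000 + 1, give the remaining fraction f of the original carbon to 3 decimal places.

α − 1 = ε/1000 = 0.0388
(δ_res + 1000)/(δ₀ + 1000) = (-49.1 + 1000)/(3.0 + 1000) = 950.9/1003.0 = 0.948056
f = 0.948056^(1/0.0388) = exp(ln(0.948056)/0.0388) = exp(-0.05334/0.0388)
f = exp(-1.3748) = 0.2529

0.253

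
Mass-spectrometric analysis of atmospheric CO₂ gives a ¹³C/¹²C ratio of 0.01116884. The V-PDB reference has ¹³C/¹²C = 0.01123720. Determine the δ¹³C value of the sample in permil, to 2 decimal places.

-6.08 permil

δ¹³C = (R_sample / R_standard − 1) × 1000
R_sample / R_standard = 0.01116884 / 0.01123720 = 0.993917
δ¹³C = (0.993917 − 1) × 1000 = -6.083 permil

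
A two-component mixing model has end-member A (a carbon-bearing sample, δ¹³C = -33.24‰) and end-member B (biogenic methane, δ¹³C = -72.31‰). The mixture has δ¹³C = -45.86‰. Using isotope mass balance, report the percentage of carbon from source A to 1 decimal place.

67.7%

δ_mix = f_A·δ_A + (1 − f_A)·δ_B  ⇒  f_A = (δ_mix − δ_B)/(δ_A − δ_B)
f_A = (-45.86 − (-72.31)) / (-33.24 − (-72.31))
f_A = 26.45 / 39.07 = 0.6770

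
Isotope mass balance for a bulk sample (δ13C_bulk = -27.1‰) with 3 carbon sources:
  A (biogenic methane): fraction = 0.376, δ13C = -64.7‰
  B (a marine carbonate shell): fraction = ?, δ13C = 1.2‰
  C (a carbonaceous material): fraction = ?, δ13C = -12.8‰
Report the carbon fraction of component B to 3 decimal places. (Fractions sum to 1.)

0.372

Let f_B and f_C be the unknown fractions; fractions sum to 1 so f_B + f_C = 0.624.
Mass balance: Σ fᵢ·δᵢ = δ_bulk ⇒ f_B·(1.2) + f_C·(-12.8) = -27.1 − (-24.327) = -2.773
Substitute f_C = 0.624 − f_B:
f_B·(1.2 − -12.8) = -2.773 − 0.624×(-12.8) = 5.214
f_B = 5.214 / 14.0 = 0.3725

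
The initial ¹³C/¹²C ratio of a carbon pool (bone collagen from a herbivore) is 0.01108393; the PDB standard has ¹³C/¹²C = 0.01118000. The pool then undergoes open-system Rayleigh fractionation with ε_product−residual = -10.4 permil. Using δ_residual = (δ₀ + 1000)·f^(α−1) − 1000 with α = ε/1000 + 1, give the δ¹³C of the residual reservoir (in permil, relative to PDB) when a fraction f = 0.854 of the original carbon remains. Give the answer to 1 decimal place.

δ₀ = (0.01108393/0.01118000 − 1)×1000 = (0.991407 − 1)×1000 = -8.593 permil
α − 1 = ε/1000 = -0.0104
f^(α−1) = 0.854^(-0.0104) = 1.001643
δ_res = (-8.593 + 1000) × 1.001643 − 1000 = 993.036 − 1000 = -6.96 permil

-7.0 permil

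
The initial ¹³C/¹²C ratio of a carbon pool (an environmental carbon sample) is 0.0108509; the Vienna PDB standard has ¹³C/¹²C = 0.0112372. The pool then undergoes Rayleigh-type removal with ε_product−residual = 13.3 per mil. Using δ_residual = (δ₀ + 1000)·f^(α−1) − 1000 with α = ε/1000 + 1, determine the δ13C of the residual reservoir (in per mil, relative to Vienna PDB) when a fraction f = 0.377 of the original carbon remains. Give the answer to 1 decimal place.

δ₀ = (0.0108509/0.0112372 − 1)×1000 = (0.965623 − 1)×1000 = -34.377 per mil
α − 1 = ε/1000 = 0.0133
f^(α−1) = 0.377^(0.0133) = 0.987110
δ_res = (-34.377 + 1000) × 0.987110 − 1000 = 953.176 − 1000 = -46.82 per mil

-46.8 per mil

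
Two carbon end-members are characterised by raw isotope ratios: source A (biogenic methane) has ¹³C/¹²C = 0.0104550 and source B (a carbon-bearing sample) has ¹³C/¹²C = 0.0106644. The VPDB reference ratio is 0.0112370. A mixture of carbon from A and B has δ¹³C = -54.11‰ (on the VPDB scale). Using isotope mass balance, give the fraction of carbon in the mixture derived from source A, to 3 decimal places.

0.169

δ_A = (0.0104550/0.0112370 − 1)×1000 = (0.930408 − 1)×1000 = -69.592‰
δ_B = (0.0106644/0.0112370 − 1)×1000 = (0.949043 − 1)×1000 = -50.957‰
f_A = (δ_mix − δ_B)/(δ_A − δ_B) = (-54.11 − (-50.957))/(-69.592 − (-50.957))
f_A = -3.153 / -18.635 = 0.1692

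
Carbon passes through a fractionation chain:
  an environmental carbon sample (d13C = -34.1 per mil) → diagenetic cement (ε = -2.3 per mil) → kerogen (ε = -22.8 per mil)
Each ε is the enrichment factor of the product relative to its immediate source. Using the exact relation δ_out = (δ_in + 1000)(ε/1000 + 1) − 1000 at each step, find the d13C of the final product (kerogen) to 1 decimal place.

step 1: δ = (-34.10 + 1000)·(-2.3/1000 + 1) − 1000 = -36.32 per mil
step 2: δ = (-36.32 + 1000)·(-22.8/1000 + 1) − 1000 = -58.29 per mil

-58.3 per mil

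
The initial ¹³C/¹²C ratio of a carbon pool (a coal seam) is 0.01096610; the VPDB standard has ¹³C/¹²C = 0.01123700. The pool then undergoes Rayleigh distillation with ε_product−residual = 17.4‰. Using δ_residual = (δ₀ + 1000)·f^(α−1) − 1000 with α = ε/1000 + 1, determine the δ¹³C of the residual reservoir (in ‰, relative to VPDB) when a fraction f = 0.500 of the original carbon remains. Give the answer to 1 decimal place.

-35.8‰

δ₀ = (0.01096610/0.01123700 − 1)×1000 = (0.975892 − 1)×1000 = -24.108‰
α − 1 = ε/1000 = 0.0174
f^(α−1) = 0.500^(0.0174) = 0.988012
δ_res = (-24.108 + 1000) × 0.988012 − 1000 = 964.193 − 1000 = -35.81‰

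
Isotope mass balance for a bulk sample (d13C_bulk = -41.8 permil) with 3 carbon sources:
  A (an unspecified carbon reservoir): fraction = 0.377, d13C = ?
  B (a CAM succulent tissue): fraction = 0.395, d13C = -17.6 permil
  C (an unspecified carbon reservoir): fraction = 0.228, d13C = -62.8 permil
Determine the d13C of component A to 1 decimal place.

-54.5 permil

Isotope mass balance: δ_bulk = Σ fᵢ·δᵢ.
-41.8 = 0.377×δ_A + 0.395×(-17.6) + 0.228×(-62.8)
0.377·δ_A = -41.8 − (-21.270) = -20.530
δ_A = -20.530 / 0.377 = -54.46 permil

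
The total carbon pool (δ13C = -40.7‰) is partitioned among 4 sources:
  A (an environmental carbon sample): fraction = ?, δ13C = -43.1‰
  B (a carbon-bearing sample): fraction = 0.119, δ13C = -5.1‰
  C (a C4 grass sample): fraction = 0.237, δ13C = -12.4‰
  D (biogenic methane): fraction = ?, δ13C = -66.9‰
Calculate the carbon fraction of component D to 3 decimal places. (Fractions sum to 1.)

Let f_D and f_A be the unknown fractions; fractions sum to 1 so f_D + f_A = 0.644.
Mass balance: Σ fᵢ·δᵢ = δ_bulk ⇒ f_D·(-66.9) + f_A·(-43.1) = -40.7 − (-3.546) = -37.154
Substitute f_A = 0.644 − f_D:
f_D·(-66.9 − -43.1) = -37.154 − 0.644×(-43.1) = -9.398
f_D = -9.398 / -23.8 = 0.3949

0.395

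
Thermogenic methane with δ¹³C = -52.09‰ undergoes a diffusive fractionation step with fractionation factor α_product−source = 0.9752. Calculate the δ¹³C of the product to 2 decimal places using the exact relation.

δ_product = (δ_source + 1000)·α − 1000
δ_product = (-52.09 + 1000) × 0.9752 − 1000
δ_product = 924.402 − 1000 = -75.598‰

-75.60‰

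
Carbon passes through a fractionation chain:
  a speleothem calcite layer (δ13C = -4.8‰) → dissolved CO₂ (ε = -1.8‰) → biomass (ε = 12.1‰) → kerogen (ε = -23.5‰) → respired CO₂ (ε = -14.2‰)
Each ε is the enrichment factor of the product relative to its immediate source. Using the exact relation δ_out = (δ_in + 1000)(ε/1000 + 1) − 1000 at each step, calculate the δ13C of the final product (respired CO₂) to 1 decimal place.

step 1: δ = (-4.80 + 1000)·(-1.8/1000 + 1) − 1000 = -6.59‰
step 2: δ = (-6.59 + 1000)·(12.1/1000 + 1) − 1000 = 5.43‰
step 3: δ = (5.43 + 1000)·(-23.5/1000 + 1) − 1000 = -18.20‰
step 4: δ = (-18.20 + 1000)·(-14.2/1000 + 1) − 1000 = -32.14‰

-32.1‰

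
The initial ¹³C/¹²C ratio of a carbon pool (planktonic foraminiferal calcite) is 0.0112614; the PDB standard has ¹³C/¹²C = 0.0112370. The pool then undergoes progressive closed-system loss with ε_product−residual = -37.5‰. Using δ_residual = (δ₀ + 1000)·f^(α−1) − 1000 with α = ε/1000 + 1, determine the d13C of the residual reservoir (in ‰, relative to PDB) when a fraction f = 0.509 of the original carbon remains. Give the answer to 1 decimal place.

δ₀ = (0.0112614/0.0112370 − 1)×1000 = (1.002171 − 1)×1000 = 2.171‰
α − 1 = ε/1000 = -0.0375
f^(α−1) = 0.509^(-0.0375) = 1.025647
δ_res = (2.171 + 1000) × 1.025647 − 1000 = 1027.874 − 1000 = 27.87‰

27.9‰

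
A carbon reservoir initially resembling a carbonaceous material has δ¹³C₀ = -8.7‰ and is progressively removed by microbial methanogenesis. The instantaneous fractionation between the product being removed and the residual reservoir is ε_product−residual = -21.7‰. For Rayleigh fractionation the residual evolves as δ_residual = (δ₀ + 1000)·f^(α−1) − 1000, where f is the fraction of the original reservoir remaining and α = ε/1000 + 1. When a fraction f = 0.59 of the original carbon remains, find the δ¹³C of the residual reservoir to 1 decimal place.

2.7‰

Rayleigh residual: δ_res = (δ₀ + 1000)·f^(α−1) − 1000
α = ε/1000 + 1 = 0.97830, so α − 1 = -0.02170
f^(α−1) = 0.59^(-0.02170) = 1.011515
δ_res = (-8.7 + 1000) × 1.011515 − 1000 = 1002.715 − 1000 = 2.72‰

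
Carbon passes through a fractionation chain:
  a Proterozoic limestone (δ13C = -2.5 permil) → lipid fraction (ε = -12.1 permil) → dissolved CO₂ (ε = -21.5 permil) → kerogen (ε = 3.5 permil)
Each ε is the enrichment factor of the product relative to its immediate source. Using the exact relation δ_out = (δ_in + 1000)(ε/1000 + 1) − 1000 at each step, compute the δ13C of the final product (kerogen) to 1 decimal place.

step 1: δ = (-2.50 + 1000)·(-12.1/1000 + 1) − 1000 = -14.57 permil
step 2: δ = (-14.57 + 1000)·(-21.5/1000 + 1) − 1000 = -35.76 permil
step 3: δ = (-35.76 + 1000)·(3.5/1000 + 1) − 1000 = -32.38 permil

-32.4 permil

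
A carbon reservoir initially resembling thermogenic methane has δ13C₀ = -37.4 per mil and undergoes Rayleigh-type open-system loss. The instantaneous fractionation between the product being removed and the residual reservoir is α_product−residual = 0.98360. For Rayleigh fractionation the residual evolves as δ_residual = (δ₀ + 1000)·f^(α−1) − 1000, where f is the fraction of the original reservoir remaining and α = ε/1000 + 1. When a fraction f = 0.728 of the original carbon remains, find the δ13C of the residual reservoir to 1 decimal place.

Rayleigh residual: δ_res = (δ₀ + 1000)·f^(α−1) − 1000
α − 1 = -0.01640
f^(α−1) = 0.728^(-0.01640) = 1.005220
δ_res = (-37.4 + 1000) × 1.005220 − 1000 = 967.625 − 1000 = -32.38 per mil

-32.4 per mil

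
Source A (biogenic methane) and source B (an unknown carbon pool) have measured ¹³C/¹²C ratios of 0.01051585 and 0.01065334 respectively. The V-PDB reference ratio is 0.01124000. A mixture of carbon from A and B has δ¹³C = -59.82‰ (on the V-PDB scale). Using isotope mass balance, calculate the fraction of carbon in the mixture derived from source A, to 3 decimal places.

0.623

δ_A = (0.01051585/0.01124000 − 1)×1000 = (0.935574 − 1)×1000 = -64.426‰
δ_B = (0.01065334/0.01124000 − 1)×1000 = (0.947806 − 1)×1000 = -52.194‰
f_A = (δ_mix − δ_B)/(δ_A − δ_B) = (-59.82 − (-52.194))/(-64.426 − (-52.194))
f_A = -7.626 / -12.232 = 0.6234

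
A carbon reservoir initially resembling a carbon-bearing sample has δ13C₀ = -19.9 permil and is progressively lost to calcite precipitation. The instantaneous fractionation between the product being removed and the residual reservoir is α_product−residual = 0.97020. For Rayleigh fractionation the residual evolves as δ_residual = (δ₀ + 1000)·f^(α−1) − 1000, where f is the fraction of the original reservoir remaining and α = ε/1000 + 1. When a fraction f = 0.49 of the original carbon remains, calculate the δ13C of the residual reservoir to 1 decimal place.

Rayleigh residual: δ_res = (δ₀ + 1000)·f^(α−1) − 1000
α − 1 = -0.02980
f^(α−1) = 0.49^(-0.02980) = 1.021485
δ_res = (-19.9 + 1000) × 1.021485 − 1000 = 1001.158 − 1000 = 1.16 permil

1.2 permil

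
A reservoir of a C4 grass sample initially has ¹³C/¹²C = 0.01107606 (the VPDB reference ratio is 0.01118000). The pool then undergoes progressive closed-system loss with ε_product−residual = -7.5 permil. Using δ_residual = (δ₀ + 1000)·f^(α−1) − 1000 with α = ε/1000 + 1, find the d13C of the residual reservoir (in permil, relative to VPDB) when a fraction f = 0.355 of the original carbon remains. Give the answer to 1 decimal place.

δ₀ = (0.01107606/0.01118000 − 1)×1000 = (0.990703 − 1)×1000 = -9.297 permil
α − 1 = ε/1000 = -0.0075
f^(α−1) = 0.355^(-0.0075) = 1.007798
δ_res = (-9.297 + 1000) × 1.007798 − 1000 = 998.428 − 1000 = -1.57 permil

-1.6 permil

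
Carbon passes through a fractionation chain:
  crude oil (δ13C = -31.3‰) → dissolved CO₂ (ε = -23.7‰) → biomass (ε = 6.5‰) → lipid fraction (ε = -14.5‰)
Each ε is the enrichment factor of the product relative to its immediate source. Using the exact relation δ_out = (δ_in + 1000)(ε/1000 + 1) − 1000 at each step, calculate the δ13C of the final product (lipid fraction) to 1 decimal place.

-61.9‰

step 1: δ = (-31.30 + 1000)·(-23.7/1000 + 1) − 1000 = -54.26‰
step 2: δ = (-54.26 + 1000)·(6.5/1000 + 1) − 1000 = -48.11‰
step 3: δ = (-48.11 + 1000)·(-14.5/1000 + 1) − 1000 = -61.91‰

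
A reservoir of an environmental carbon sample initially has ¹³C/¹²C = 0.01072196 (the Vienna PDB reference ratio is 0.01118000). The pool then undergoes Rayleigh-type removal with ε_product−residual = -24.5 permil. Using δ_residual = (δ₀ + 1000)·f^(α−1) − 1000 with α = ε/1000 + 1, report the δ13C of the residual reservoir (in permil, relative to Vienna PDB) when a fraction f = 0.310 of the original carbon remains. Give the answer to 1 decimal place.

δ₀ = (0.01072196/0.01118000 − 1)×1000 = (0.959030 − 1)×1000 = -40.970 permil
α − 1 = ε/1000 = -0.0245
f^(α−1) = 0.310^(-0.0245) = 1.029110
δ_res = (-40.970 + 1000) × 1.029110 − 1000 = 986.947 − 1000 = -13.05 permil

-13.1 permil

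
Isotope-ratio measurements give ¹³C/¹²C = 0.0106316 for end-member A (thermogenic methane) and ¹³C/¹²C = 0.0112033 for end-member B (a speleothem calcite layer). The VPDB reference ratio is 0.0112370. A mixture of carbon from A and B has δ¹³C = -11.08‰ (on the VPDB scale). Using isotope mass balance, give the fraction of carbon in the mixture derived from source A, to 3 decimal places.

δ_A = (0.0106316/0.0112370 − 1)×1000 = (0.946124 − 1)×1000 = -53.876‰
δ_B = (0.0112033/0.0112370 − 1)×1000 = (0.997001 − 1)×1000 = -2.999‰
f_A = (δ_mix − δ_B)/(δ_A − δ_B) = (-11.08 − (-2.999))/(-53.876 − (-2.999))
f_A = -8.081 / -50.877 = 0.1588

0.159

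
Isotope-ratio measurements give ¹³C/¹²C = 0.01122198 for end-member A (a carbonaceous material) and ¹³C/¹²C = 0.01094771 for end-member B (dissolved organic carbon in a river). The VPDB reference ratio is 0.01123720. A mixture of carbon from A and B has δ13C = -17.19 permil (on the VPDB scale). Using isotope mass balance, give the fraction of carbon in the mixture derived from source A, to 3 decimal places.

δ_A = (0.01122198/0.01123720 − 1)×1000 = (0.998646 − 1)×1000 = -1.354 permil
δ_B = (0.01094771/0.01123720 − 1)×1000 = (0.974238 − 1)×1000 = -25.762 permil
f_A = (δ_mix − δ_B)/(δ_A − δ_B) = (-17.19 − (-25.762))/(-1.354 − (-25.762))
f_A = 8.572 / 24.407 = 0.3512

0.351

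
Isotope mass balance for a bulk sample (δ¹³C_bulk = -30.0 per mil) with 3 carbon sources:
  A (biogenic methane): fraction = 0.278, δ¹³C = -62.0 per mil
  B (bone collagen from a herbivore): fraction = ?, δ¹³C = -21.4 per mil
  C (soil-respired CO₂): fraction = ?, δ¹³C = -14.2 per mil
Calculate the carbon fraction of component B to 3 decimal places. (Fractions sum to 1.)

0.349

Let f_B and f_C be the unknown fractions; fractions sum to 1 so f_B + f_C = 0.722.
Mass balance: Σ fᵢ·δᵢ = δ_bulk ⇒ f_B·(-21.4) + f_C·(-14.2) = -30.0 − (-17.236) = -12.764
Substitute f_C = 0.722 − f_B:
f_B·(-21.4 − -14.2) = -12.764 − 0.722×(-14.2) = -2.512
f_B = -2.512 / -7.2 = 0.3488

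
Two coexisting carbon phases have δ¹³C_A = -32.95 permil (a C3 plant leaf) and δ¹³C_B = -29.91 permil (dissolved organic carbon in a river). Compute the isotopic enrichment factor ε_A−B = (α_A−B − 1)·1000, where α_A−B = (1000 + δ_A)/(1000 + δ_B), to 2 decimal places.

α_A−B = (1000 + -32.95) / (1000 + -29.91) = 967.05 / 970.09 = 0.996866
ε_A−B = (0.996866 − 1) × 1000 = -3.134 permil
(The approximation ε ≈ δ_A − δ_B would give -3.04 permil.)

-3.13 permil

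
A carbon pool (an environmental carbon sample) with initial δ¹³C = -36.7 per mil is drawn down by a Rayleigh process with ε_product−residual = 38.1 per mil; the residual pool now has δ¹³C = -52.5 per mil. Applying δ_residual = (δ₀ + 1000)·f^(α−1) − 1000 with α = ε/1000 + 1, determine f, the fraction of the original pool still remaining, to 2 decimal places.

α − 1 = ε/1000 = 0.0381
(δ_res + 1000)/(δ₀ + 1000) = (-52.5 + 1000)/(-36.7 + 1000) = 947.5/963.3 = 0.983598
f = 0.983598^(1/0.0381) = exp(ln(0.983598)/0.0381) = exp(-0.01654/0.0381)
f = exp(-0.4341) = 0.6479

0.65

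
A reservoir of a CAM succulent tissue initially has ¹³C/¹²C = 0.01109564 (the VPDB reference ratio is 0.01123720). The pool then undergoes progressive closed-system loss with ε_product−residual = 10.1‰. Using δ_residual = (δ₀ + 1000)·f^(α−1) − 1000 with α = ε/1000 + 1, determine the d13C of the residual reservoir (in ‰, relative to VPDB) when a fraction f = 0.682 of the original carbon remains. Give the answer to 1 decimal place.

-16.4‰

δ₀ = (0.01109564/0.01123720 − 1)×1000 = (0.987403 − 1)×1000 = -12.597‰
α − 1 = ε/1000 = 0.0101
f^(α−1) = 0.682^(0.0101) = 0.996142
δ_res = (-12.597 + 1000) × 0.996142 − 1000 = 983.593 − 1000 = -16.41‰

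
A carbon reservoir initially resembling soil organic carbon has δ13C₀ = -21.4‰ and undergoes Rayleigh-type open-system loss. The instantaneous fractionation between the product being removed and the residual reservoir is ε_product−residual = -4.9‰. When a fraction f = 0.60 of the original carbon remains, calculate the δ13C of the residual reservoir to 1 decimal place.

Rayleigh residual: δ_res = (δ₀ + 1000)·f^(α−1) − 1000
α = ε/1000 + 1 = 0.99510, so α − 1 = -0.00490
f^(α−1) = 0.60^(-0.00490) = 1.002506
δ_res = (-21.4 + 1000) × 1.002506 − 1000 = 981.053 − 1000 = -18.95‰

-18.9‰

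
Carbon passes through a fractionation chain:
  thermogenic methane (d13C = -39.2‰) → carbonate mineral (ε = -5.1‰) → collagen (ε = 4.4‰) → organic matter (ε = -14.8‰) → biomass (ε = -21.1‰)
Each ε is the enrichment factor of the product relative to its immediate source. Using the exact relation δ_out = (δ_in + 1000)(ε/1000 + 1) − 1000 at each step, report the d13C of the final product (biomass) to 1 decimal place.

step 1: δ = (-39.20 + 1000)·(-5.1/1000 + 1) − 1000 = -44.10‰
step 2: δ = (-44.10 + 1000)·(4.4/1000 + 1) − 1000 = -39.89‰
step 3: δ = (-39.89 + 1000)·(-14.8/1000 + 1) − 1000 = -54.10‰
step 4: δ = (-54.10 + 1000)·(-21.1/1000 + 1) − 1000 = -74.06‰

-74.1‰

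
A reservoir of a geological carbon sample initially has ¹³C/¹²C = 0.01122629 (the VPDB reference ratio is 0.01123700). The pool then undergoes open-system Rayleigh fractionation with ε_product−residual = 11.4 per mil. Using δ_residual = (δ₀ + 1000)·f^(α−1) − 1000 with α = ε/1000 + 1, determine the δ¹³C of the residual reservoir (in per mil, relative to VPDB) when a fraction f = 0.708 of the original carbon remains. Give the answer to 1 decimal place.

δ₀ = (0.01122629/0.01123700 − 1)×1000 = (0.999047 − 1)×1000 = -0.953 per mil
α − 1 = ε/1000 = 0.0114
f^(α−1) = 0.708^(0.0114) = 0.996071
δ_res = (-0.953 + 1000) × 0.996071 − 1000 = 995.122 − 1000 = -4.88 per mil

-4.9 per mil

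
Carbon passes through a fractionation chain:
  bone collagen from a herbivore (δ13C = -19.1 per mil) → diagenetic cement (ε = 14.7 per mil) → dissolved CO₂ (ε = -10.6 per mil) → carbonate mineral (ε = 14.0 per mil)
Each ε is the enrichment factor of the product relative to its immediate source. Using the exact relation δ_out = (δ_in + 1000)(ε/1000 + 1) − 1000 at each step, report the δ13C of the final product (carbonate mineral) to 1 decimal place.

step 1: δ = (-19.10 + 1000)·(14.7/1000 + 1) − 1000 = -4.68 per mil
step 2: δ = (-4.68 + 1000)·(-10.6/1000 + 1) − 1000 = -15.23 per mil
step 3: δ = (-15.23 + 1000)·(14.0/1000 + 1) − 1000 = -1.44 per mil

-1.4 per mil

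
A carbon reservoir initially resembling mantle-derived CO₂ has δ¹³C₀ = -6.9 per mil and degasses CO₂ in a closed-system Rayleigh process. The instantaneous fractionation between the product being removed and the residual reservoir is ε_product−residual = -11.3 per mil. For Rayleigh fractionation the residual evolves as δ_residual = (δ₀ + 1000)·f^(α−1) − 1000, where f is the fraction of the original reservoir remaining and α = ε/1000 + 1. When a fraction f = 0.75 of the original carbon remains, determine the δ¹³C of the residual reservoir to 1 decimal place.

-3.7 per mil

Rayleigh residual: δ_res = (δ₀ + 1000)·f^(α−1) − 1000
α = ε/1000 + 1 = 0.98870, so α − 1 = -0.01130
f^(α−1) = 0.75^(-0.01130) = 1.003256
δ_res = (-6.9 + 1000) × 1.003256 − 1000 = 996.334 − 1000 = -3.67 per mil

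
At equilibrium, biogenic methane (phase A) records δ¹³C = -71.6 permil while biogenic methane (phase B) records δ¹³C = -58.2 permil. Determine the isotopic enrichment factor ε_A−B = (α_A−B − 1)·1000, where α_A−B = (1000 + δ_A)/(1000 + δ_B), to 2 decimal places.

-14.23 permil

α_A−B = (1000 + -71.6) / (1000 + -58.2) = 928.4 / 941.8 = 0.985772
ε_A−B = (0.985772 − 1) × 1000 = -14.228 permil
(The approximation ε ≈ δ_A − δ_B would give -13.4 permil.)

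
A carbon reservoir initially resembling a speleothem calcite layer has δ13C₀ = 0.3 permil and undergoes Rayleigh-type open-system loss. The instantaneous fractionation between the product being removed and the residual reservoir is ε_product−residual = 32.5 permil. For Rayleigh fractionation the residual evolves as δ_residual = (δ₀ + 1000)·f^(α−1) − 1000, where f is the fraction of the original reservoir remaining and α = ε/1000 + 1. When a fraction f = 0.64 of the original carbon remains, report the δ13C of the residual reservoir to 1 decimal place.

Rayleigh residual: δ_res = (δ₀ + 1000)·f^(α−1) − 1000
α = ε/1000 + 1 = 1.03250, so α − 1 = 0.03250
f^(α−1) = 0.64^(0.03250) = 0.985600
δ_res = (0.3 + 1000) × 0.985600 − 1000 = 985.896 − 1000 = -14.10 permil

-14.1 permil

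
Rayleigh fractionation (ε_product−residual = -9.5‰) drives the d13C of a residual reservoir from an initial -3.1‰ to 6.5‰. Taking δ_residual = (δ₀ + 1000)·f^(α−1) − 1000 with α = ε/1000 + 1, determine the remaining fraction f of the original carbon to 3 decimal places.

α − 1 = ε/1000 = -0.0095
(δ_res + 1000)/(δ₀ + 1000) = (6.5 + 1000)/(-3.1 + 1000) = 1006.5/996.9 = 1.009630
f = 1.009630^(1/-0.0095) = exp(ln(1.009630)/-0.0095) = exp(0.00958/-0.0095)
f = exp(-1.0088) = 0.3646

0.365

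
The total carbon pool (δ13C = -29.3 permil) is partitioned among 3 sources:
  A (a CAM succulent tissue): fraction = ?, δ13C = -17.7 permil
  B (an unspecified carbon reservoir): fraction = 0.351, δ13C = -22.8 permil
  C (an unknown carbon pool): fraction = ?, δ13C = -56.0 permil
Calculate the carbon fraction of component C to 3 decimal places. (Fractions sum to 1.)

0.256

Let f_C and f_A be the unknown fractions; fractions sum to 1 so f_C + f_A = 0.649.
Mass balance: Σ fᵢ·δᵢ = δ_bulk ⇒ f_C·(-56.0) + f_A·(-17.7) = -29.3 − (-8.003) = -21.297
Substitute f_A = 0.649 − f_C:
f_C·(-56.0 − -17.7) = -21.297 − 0.649×(-17.7) = -9.810
f_C = -9.810 / -38.3 = 0.2561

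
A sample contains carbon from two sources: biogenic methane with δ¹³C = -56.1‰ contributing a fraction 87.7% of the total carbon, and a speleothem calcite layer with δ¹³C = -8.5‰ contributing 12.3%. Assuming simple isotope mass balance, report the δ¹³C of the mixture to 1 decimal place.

-50.2‰

δ_mix = f_A·δ_A + f_B·δ_B
δ_mix = 0.877 × (-56.1) + 0.123 × (-8.5)
δ_mix = -49.20 + -1.05 = -50.25‰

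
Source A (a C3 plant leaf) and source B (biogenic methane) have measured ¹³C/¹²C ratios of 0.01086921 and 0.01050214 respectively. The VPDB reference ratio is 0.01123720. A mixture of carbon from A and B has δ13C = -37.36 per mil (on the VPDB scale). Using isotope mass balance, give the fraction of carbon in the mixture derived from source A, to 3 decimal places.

0.859

δ_A = (0.01086921/0.01123720 − 1)×1000 = (0.967253 − 1)×1000 = -32.747 per mil
δ_B = (0.01050214/0.01123720 − 1)×1000 = (0.934587 − 1)×1000 = -65.413 per mil
f_A = (δ_mix − δ_B)/(δ_A − δ_B) = (-37.36 − (-65.413))/(-32.747 − (-65.413))
f_A = 28.053 / 32.666 = 0.8588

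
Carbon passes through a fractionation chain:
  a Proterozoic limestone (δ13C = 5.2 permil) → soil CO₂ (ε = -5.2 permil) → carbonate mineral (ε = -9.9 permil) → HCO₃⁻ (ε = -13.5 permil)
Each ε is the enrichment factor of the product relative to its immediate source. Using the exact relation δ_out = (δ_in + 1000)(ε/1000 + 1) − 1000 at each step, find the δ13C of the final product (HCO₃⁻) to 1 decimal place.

-23.3 permil

step 1: δ = (5.20 + 1000)·(-5.2/1000 + 1) − 1000 = -0.03 permil
step 2: δ = (-0.03 + 1000)·(-9.9/1000 + 1) − 1000 = -9.93 permil
step 3: δ = (-9.93 + 1000)·(-13.5/1000 + 1) − 1000 = -23.29 permil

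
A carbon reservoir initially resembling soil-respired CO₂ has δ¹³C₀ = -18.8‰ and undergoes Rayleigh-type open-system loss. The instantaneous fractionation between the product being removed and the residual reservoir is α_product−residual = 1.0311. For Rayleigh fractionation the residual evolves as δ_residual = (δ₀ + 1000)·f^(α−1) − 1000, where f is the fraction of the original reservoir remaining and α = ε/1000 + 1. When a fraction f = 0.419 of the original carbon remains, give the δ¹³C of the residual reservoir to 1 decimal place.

-45.0‰

Rayleigh residual: δ_res = (δ₀ + 1000)·f^(α−1) − 1000
α − 1 = 0.03110
f^(α−1) = 0.419^(0.03110) = 0.973309
δ_res = (-18.8 + 1000) × 0.973309 − 1000 = 955.011 − 1000 = -44.99‰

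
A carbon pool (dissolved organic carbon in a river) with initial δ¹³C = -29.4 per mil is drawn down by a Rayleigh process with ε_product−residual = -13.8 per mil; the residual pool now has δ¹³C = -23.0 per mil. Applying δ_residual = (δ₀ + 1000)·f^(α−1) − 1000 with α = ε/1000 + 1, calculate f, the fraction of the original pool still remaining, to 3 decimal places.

0.621

α − 1 = ε/1000 = -0.0138
(δ_res + 1000)/(δ₀ + 1000) = (-23.0 + 1000)/(-29.4 + 1000) = 977.0/970.6 = 1.006594
f = 1.006594^(1/-0.0138) = exp(ln(1.006594)/-0.0138) = exp(0.00657/-0.0138)
f = exp(-0.4762) = 0.6211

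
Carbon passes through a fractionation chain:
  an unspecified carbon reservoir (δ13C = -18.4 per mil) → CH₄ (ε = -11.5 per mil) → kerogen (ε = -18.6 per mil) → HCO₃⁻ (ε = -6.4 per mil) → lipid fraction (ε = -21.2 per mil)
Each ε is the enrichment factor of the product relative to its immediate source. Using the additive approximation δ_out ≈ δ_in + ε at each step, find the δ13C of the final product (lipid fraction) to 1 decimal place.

step 1: δ ≈ -18.4 + (-11.5) = -29.9 per mil
step 2: δ ≈ -29.9 + (-18.6) = -48.5 per mil
step 3: δ ≈ -48.5 + (-6.4) = -54.9 per mil
step 4: δ ≈ -54.9 + (-21.2) = -76.1 per mil

-76.1 per mil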